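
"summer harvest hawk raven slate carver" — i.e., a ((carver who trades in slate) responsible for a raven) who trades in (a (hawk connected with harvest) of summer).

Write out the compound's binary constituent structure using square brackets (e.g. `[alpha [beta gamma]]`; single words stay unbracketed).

The outermost head in the paraphrase is "carver" (specifically "raven slate carver"), modified by "summer harvest hawk".
"summer harvest hawk" → head "hawk" (specifically "harvest hawk"), modifier "summer".
"harvest hawk" → head "hawk", modifier "harvest".
"raven slate carver" → head "carver" (specifically "slate carver"), modifier "raven".
"slate carver" → head "carver", modifier "slate".
Putting it together: [[summer [harvest hawk]] [raven [slate carver]]].

[[summer [harvest hawk]] [raven [slate carver]]]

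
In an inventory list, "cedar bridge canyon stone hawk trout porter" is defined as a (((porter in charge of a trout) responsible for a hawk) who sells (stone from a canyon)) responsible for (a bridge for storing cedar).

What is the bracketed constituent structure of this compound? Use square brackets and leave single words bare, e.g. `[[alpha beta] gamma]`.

[[cedar bridge] [[canyon stone] [hawk [trout porter]]]]

At the top level: head "porter" (specifically "canyon stone hawk trout porter"); modifier "cedar bridge".
Within "cedar bridge", the head is "bridge" and the modifier is "cedar".
Within "canyon stone hawk trout porter", the head is "porter" (specifically "hawk trout porter") and the modifier is "canyon stone".
Within "canyon stone", the head is "stone" and the modifier is "canyon".
Within "hawk trout porter", the head is "porter" (specifically "trout porter") and the modifier is "hawk".
Within "trout porter", the head is "porter" and the modifier is "trout".
So the structure is [[cedar bridge] [[canyon stone] [hawk [trout porter]]]].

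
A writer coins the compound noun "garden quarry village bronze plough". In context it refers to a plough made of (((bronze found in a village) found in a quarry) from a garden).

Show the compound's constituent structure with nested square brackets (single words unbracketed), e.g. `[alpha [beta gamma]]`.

[[garden [quarry [village bronze]]] plough]

At the top level: head "plough"; modifier "garden quarry village bronze".
"garden quarry village bronze" → head "bronze" (specifically "quarry village bronze"), modifier "garden".
"quarry village bronze" → head "bronze" (specifically "village bronze"), modifier "quarry".
"village bronze" → head "bronze", modifier "village".
Putting it together: [[garden [quarry [village bronze]]] plough].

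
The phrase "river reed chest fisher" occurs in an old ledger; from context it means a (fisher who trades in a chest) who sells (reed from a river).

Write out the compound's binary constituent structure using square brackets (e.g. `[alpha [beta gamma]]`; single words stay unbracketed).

Overall it is a kind of fisher (specifically "chest fisher"); the modifier is "river reed".
"river reed" → head "reed", modifier "river".
"chest fisher" → head "fisher", modifier "chest".
So the structure is [[river reed] [chest fisher]].

[[river reed] [chest fisher]]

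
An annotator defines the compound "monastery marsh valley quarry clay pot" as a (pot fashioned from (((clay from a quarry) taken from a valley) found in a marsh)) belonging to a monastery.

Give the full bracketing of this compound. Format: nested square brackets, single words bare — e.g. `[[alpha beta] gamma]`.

Whole compound: head "pot" (specifically "marsh valley quarry clay pot"), modifier "monastery".
Inside "marsh valley quarry clay pot": head "pot", modifier "marsh valley quarry clay".
Inside "marsh valley quarry clay": head "clay" (specifically "valley quarry clay"), modifier "marsh".
Inside "valley quarry clay": head "clay" (specifically "quarry clay"), modifier "valley".
Inside "quarry clay": head "clay", modifier "quarry".
Assembled: [monastery [[marsh [valley [quarry clay]]] pot]].

[monastery [[marsh [valley [quarry clay]]] pot]]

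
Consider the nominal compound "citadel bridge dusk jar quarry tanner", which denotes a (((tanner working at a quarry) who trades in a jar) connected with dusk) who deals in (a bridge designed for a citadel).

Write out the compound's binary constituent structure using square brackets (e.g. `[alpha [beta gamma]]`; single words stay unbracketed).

Overall it is a kind of tanner (specifically "dusk jar quarry tanner"); the modifier is "citadel bridge".
"citadel bridge" → head "bridge", modifier "citadel".
"dusk jar quarry tanner" → head "tanner" (specifically "jar quarry tanner"), modifier "dusk".
"jar quarry tanner" → head "tanner" (specifically "quarry tanner"), modifier "jar".
"quarry tanner" → head "tanner", modifier "quarry".
So the structure is [[citadel bridge] [dusk [jar [quarry tanner]]]].

[[citadel bridge] [dusk [jar [quarry tanner]]]]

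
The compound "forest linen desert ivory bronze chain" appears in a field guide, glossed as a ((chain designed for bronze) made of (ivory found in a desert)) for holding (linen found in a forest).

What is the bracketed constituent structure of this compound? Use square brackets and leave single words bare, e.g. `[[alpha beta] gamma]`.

The outermost head in the paraphrase is "chain" (specifically "desert ivory bronze chain"), modified by "forest linen".
Inside "forest linen": head "linen", modifier "forest".
Inside "desert ivory bronze chain": head "chain" (specifically "bronze chain"), modifier "desert ivory".
Inside "desert ivory": head "ivory", modifier "desert".
Inside "bronze chain": head "chain", modifier "bronze".
Putting it together: [[forest linen] [[desert ivory] [bronze chain]]].

[[forest linen] [[desert ivory] [bronze chain]]]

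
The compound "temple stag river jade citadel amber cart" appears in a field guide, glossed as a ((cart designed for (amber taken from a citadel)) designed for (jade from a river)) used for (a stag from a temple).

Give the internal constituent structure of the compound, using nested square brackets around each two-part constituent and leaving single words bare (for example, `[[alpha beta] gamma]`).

At the top level: head "cart" (specifically "river jade citadel amber cart"); modifier "temple stag".
Inside "temple stag": head "stag", modifier "temple".
Inside "river jade citadel amber cart": head "cart" (specifically "citadel amber cart"), modifier "river jade".
Inside "river jade": head "jade", modifier "river".
Inside "citadel amber cart": head "cart", modifier "citadel amber".
Inside "citadel amber": head "amber", modifier "citadel".
Assembled: [[temple stag] [[river jade] [[citadel amber] cart]]].

[[temple stag] [[river jade] [[citadel amber] cart]]]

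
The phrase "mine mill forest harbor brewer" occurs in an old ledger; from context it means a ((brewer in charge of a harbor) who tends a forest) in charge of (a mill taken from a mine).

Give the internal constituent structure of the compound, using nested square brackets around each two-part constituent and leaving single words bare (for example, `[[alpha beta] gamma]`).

At the top level: head "brewer" (specifically "forest harbor brewer"); modifier "mine mill".
Inside "mine mill": head "mill", modifier "mine".
Inside "forest harbor brewer": head "brewer" (specifically "harbor brewer"), modifier "forest".
Inside "harbor brewer": head "brewer", modifier "harbor".
So the structure is [[mine mill] [forest [harbor brewer]]].

[[mine mill] [forest [harbor brewer]]]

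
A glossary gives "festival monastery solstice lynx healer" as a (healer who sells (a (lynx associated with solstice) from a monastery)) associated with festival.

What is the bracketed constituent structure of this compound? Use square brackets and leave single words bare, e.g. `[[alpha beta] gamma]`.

[festival [[monastery [solstice lynx]] healer]]

Overall it is a kind of healer (specifically "monastery solstice lynx healer"); the modifier is "festival".
"monastery solstice lynx healer" → head "healer", modifier "monastery solstice lynx".
"monastery solstice lynx" → head "lynx" (specifically "solstice lynx"), modifier "monastery".
"solstice lynx" → head "lynx", modifier "solstice".
Assembled: [festival [[monastery [solstice lynx]] healer]].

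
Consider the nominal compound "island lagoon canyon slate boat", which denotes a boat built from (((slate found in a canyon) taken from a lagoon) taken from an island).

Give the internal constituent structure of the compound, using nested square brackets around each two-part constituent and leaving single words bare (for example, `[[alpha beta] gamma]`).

Whole compound: head "boat", modifier "island lagoon canyon slate".
Inside "island lagoon canyon slate": head "slate" (specifically "lagoon canyon slate"), modifier "island".
Inside "lagoon canyon slate": head "slate" (specifically "canyon slate"), modifier "lagoon".
Inside "canyon slate": head "slate", modifier "canyon".
Assembled: [[island [lagoon [canyon slate]]] boat].

[[island [lagoon [canyon slate]]] boat]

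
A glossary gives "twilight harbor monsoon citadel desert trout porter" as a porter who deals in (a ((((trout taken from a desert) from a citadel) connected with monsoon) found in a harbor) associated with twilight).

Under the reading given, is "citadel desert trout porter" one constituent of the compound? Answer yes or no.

no

The top-level split is [twilight harbor monsoon citadel desert trout] [porter]; the full structure is [[twilight [harbor [monsoon [citadel [desert trout]]]]] porter].
"citadel desert trout porter" straddles a constituent boundary, so it is not a single unit.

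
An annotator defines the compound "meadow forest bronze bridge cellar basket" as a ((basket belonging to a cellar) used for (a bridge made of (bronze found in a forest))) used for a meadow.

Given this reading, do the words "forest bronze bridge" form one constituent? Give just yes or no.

yes

The paraphrase groups the words so that "forest bronze bridge" is one unit: it corresponds to a single parenthesized sub-phrase.
The full structure is [meadow [[[forest bronze] bridge] [cellar basket]]], in which [forest bronze bridge] is a constituent.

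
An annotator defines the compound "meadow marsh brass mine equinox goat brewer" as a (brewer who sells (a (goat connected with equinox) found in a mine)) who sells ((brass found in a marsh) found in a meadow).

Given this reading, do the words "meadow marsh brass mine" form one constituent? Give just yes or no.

no

The top-level split is [meadow marsh brass] [mine equinox goat brewer]; the full structure is [[meadow [marsh brass]] [[mine [equinox goat]] brewer]].
"meadow marsh brass mine" straddles a constituent boundary, so it is not a single unit.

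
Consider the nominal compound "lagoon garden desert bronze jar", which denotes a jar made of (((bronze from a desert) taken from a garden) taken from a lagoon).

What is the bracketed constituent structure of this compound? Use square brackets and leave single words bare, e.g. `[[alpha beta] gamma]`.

[[lagoon [garden [desert bronze]]] jar]

At the top level: head "jar"; modifier "lagoon garden desert bronze".
"lagoon garden desert bronze" → head "bronze" (specifically "garden desert bronze"), modifier "lagoon".
"garden desert bronze" → head "bronze" (specifically "desert bronze"), modifier "garden".
"desert bronze" → head "bronze", modifier "desert".
So the structure is [[lagoon [garden [desert bronze]]] jar].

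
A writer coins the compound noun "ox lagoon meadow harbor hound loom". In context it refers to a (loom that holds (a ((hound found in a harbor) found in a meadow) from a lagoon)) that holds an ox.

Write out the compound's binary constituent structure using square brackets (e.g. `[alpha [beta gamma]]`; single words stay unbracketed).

[ox [[lagoon [meadow [harbor hound]]] loom]]

Whole compound: head "loom" (specifically "lagoon meadow harbor hound loom"), modifier "ox".
Within "lagoon meadow harbor hound loom", the head is "loom" and the modifier is "lagoon meadow harbor hound".
Within "lagoon meadow harbor hound", the head is "hound" (specifically "meadow harbor hound") and the modifier is "lagoon".
Within "meadow harbor hound", the head is "hound" (specifically "harbor hound") and the modifier is "meadow".
Within "harbor hound", the head is "hound" and the modifier is "harbor".
So the structure is [ox [[lagoon [meadow [harbor hound]]] loom]].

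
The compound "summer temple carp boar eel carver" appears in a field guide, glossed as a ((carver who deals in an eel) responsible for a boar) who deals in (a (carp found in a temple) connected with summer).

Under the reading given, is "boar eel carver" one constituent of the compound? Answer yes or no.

The paraphrase groups the words so that "boar eel carver" is one unit: it corresponds to a single parenthesized sub-phrase.
The full structure is [[summer [temple carp]] [boar [eel carver]]], in which [boar eel carver] is a constituent.

yes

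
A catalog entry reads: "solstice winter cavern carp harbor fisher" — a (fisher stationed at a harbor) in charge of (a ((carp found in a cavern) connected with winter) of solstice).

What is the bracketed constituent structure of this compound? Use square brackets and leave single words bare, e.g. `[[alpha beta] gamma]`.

[[solstice [winter [cavern carp]]] [harbor fisher]]

Overall it is a kind of fisher (specifically "harbor fisher"); the modifier is "solstice winter cavern carp".
"solstice winter cavern carp" → head "carp" (specifically "winter cavern carp"), modifier "solstice".
"winter cavern carp" → head "carp" (specifically "cavern carp"), modifier "winter".
"cavern carp" → head "carp", modifier "cavern".
"harbor fisher" → head "fisher", modifier "harbor".
So the structure is [[solstice [winter [cavern carp]]] [harbor fisher]].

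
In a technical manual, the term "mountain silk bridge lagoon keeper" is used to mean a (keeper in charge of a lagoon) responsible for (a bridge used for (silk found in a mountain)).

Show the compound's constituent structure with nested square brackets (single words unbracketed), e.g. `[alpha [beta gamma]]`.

At the top level: head "keeper" (specifically "lagoon keeper"); modifier "mountain silk bridge".
Within "mountain silk bridge", the head is "bridge" and the modifier is "mountain silk".
Within "mountain silk", the head is "silk" and the modifier is "mountain".
Within "lagoon keeper", the head is "keeper" and the modifier is "lagoon".
Putting it together: [[[mountain silk] bridge] [lagoon keeper]].

[[[mountain silk] bridge] [lagoon keeper]]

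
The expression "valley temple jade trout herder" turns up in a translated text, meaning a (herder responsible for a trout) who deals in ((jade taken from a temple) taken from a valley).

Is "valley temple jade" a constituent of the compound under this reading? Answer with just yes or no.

yes

The paraphrase groups the words so that "valley temple jade" is one unit: it corresponds to a single parenthesized sub-phrase.
The full structure is [[valley [temple jade]] [trout herder]], in which [valley temple jade] is a constituent.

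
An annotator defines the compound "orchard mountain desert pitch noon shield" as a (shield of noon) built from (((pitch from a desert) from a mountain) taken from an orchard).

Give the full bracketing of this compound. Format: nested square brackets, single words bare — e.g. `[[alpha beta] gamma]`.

[[orchard [mountain [desert pitch]]] [noon shield]]

At the top level: head "shield" (specifically "noon shield"); modifier "orchard mountain desert pitch".
Within "orchard mountain desert pitch", the head is "pitch" (specifically "mountain desert pitch") and the modifier is "orchard".
Within "mountain desert pitch", the head is "pitch" (specifically "desert pitch") and the modifier is "mountain".
Within "desert pitch", the head is "pitch" and the modifier is "desert".
Within "noon shield", the head is "shield" and the modifier is "noon".
So the structure is [[orchard [mountain [desert pitch]]] [noon shield]].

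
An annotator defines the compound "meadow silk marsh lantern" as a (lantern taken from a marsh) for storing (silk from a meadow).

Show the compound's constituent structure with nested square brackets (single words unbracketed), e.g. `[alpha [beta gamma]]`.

[[meadow silk] [marsh lantern]]

The outermost head in the paraphrase is "lantern" (specifically "marsh lantern"), modified by "meadow silk".
"meadow silk" → head "silk", modifier "meadow".
"marsh lantern" → head "lantern", modifier "marsh".
Putting it together: [[meadow silk] [marsh lantern]].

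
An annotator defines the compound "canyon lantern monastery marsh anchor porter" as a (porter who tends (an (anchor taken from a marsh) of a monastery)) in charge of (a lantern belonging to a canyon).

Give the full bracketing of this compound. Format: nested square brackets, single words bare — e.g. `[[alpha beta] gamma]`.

At the top level: head "porter" (specifically "monastery marsh anchor porter"); modifier "canyon lantern".
Within "canyon lantern", the head is "lantern" and the modifier is "canyon".
Within "monastery marsh anchor porter", the head is "porter" and the modifier is "monastery marsh anchor".
Within "monastery marsh anchor", the head is "anchor" (specifically "marsh anchor") and the modifier is "monastery".
Within "marsh anchor", the head is "anchor" and the modifier is "marsh".
Putting it together: [[canyon lantern] [[monastery [marsh anchor]] porter]].

[[canyon lantern] [[monastery [marsh anchor]] porter]]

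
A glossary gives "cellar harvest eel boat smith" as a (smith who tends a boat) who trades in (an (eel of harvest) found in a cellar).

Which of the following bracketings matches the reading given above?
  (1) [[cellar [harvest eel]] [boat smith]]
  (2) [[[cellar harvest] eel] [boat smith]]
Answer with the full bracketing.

[[cellar [harvest eel]] [boat smith]]

The paraphrase's head is the "smith" part ("boat smith"); its modifier is "cellar harvest eel".
That top-level split, carried through the inner groups, gives [[cellar [harvest eel]] [boat smith]].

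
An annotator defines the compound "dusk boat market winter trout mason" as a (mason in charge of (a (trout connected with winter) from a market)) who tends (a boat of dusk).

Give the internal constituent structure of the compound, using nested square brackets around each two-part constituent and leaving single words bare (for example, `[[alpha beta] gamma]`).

Whole compound: head "mason" (specifically "market winter trout mason"), modifier "dusk boat".
Within "dusk boat", the head is "boat" and the modifier is "dusk".
Within "market winter trout mason", the head is "mason" and the modifier is "market winter trout".
Within "market winter trout", the head is "trout" (specifically "winter trout") and the modifier is "market".
Within "winter trout", the head is "trout" and the modifier is "winter".
Putting it together: [[dusk boat] [[market [winter trout]] mason]].

[[dusk boat] [[market [winter trout]] mason]]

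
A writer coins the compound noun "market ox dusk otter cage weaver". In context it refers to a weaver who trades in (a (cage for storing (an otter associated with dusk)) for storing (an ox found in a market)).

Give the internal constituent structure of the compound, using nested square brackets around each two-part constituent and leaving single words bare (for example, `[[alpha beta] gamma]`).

[[[market ox] [[dusk otter] cage]] weaver]

Overall it is a kind of weaver; the modifier is "market ox dusk otter cage".
Within "market ox dusk otter cage", the head is "cage" (specifically "dusk otter cage") and the modifier is "market ox".
Within "market ox", the head is "ox" and the modifier is "market".
Within "dusk otter cage", the head is "cage" and the modifier is "dusk otter".
Within "dusk otter", the head is "otter" and the modifier is "dusk".
Assembled: [[[market ox] [[dusk otter] cage]] weaver].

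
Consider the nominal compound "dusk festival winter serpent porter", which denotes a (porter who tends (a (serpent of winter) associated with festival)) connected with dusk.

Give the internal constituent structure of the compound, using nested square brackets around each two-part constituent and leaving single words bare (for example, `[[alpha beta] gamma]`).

[dusk [[festival [winter serpent]] porter]]

At the top level: head "porter" (specifically "festival winter serpent porter"); modifier "dusk".
Inside "festival winter serpent porter": head "porter", modifier "festival winter serpent".
Inside "festival winter serpent": head "serpent" (specifically "winter serpent"), modifier "festival".
Inside "winter serpent": head "serpent", modifier "winter".
Assembled: [dusk [[festival [winter serpent]] porter]].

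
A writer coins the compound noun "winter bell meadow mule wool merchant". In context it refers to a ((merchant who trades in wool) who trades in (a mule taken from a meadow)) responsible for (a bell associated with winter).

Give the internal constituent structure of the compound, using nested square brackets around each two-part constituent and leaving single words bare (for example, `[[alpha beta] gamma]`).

Whole compound: head "merchant" (specifically "meadow mule wool merchant"), modifier "winter bell".
Inside "winter bell": head "bell", modifier "winter".
Inside "meadow mule wool merchant": head "merchant" (specifically "wool merchant"), modifier "meadow mule".
Inside "meadow mule": head "mule", modifier "meadow".
Inside "wool merchant": head "merchant", modifier "wool".
Putting it together: [[winter bell] [[meadow mule] [wool merchant]]].

[[winter bell] [[meadow mule] [wool merchant]]]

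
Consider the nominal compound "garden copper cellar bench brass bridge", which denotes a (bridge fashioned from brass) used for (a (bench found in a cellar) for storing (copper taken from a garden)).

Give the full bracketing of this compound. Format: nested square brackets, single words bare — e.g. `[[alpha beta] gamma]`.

[[[garden copper] [cellar bench]] [brass bridge]]

Overall it is a kind of bridge (specifically "brass bridge"); the modifier is "garden copper cellar bench".
Within "garden copper cellar bench", the head is "bench" (specifically "cellar bench") and the modifier is "garden copper".
Within "garden copper", the head is "copper" and the modifier is "garden".
Within "cellar bench", the head is "bench" and the modifier is "cellar".
Within "brass bridge", the head is "bridge" and the modifier is "brass".
Assembled: [[[garden copper] [cellar bench]] [brass bridge]].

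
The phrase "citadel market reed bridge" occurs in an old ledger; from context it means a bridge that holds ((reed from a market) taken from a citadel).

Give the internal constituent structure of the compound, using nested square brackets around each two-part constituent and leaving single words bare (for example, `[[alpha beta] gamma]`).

[[citadel [market reed]] bridge]

Overall it is a kind of bridge; the modifier is "citadel market reed".
Within "citadel market reed", the head is "reed" (specifically "market reed") and the modifier is "citadel".
Within "market reed", the head is "reed" and the modifier is "market".
Putting it together: [[citadel [market reed]] bridge].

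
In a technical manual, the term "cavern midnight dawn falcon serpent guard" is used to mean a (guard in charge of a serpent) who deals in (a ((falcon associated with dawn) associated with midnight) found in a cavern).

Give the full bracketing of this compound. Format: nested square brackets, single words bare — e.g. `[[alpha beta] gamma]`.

[[cavern [midnight [dawn falcon]]] [serpent guard]]

Overall it is a kind of guard (specifically "serpent guard"); the modifier is "cavern midnight dawn falcon".
Within "cavern midnight dawn falcon", the head is "falcon" (specifically "midnight dawn falcon") and the modifier is "cavern".
Within "midnight dawn falcon", the head is "falcon" (specifically "dawn falcon") and the modifier is "midnight".
Within "dawn falcon", the head is "falcon" and the modifier is "dawn".
Within "serpent guard", the head is "guard" and the modifier is "serpent".
Assembled: [[cavern [midnight [dawn falcon]]] [serpent guard]].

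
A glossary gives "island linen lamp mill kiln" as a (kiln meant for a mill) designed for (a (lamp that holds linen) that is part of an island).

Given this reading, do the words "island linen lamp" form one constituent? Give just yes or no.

The paraphrase groups the words so that "island linen lamp" is one unit: it corresponds to a single parenthesized sub-phrase.
The full structure is [[island [linen lamp]] [mill kiln]], in which [island linen lamp] is a constituent.

yes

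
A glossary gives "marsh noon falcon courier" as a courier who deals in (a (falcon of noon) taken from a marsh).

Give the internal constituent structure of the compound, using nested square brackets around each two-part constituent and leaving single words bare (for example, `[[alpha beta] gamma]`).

Overall it is a kind of courier; the modifier is "marsh noon falcon".
"marsh noon falcon" → head "falcon" (specifically "noon falcon"), modifier "marsh".
"noon falcon" → head "falcon", modifier "noon".
Assembled: [[marsh [noon falcon]] courier].

[[marsh [noon falcon]] courier]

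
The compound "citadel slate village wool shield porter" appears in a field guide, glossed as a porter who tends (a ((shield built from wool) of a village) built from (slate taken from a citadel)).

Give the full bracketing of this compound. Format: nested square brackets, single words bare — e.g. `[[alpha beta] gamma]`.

At the top level: head "porter"; modifier "citadel slate village wool shield".
"citadel slate village wool shield" → head "shield" (specifically "village wool shield"), modifier "citadel slate".
"citadel slate" → head "slate", modifier "citadel".
"village wool shield" → head "shield" (specifically "wool shield"), modifier "village".
"wool shield" → head "shield", modifier "wool".
Putting it together: [[[citadel slate] [village [wool shield]]] porter].

[[[citadel slate] [village [wool shield]]] porter]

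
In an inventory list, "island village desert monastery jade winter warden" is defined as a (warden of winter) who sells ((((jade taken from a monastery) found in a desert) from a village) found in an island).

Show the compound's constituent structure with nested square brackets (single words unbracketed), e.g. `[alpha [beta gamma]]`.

Whole compound: head "warden" (specifically "winter warden"), modifier "island village desert monastery jade".
"island village desert monastery jade" → head "jade" (specifically "village desert monastery jade"), modifier "island".
"village desert monastery jade" → head "jade" (specifically "desert monastery jade"), modifier "village".
"desert monastery jade" → head "jade" (specifically "monastery jade"), modifier "desert".
"monastery jade" → head "jade", modifier "monastery".
"winter warden" → head "warden", modifier "winter".
Assembled: [[island [village [desert [monastery jade]]]] [winter warden]].

[[island [village [desert [monastery jade]]]] [winter warden]]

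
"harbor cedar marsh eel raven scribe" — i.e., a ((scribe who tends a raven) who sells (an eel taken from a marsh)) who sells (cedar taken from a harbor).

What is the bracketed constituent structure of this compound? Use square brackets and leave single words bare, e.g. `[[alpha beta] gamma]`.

[[harbor cedar] [[marsh eel] [raven scribe]]]

Overall it is a kind of scribe (specifically "marsh eel raven scribe"); the modifier is "harbor cedar".
Inside "harbor cedar": head "cedar", modifier "harbor".
Inside "marsh eel raven scribe": head "scribe" (specifically "raven scribe"), modifier "marsh eel".
Inside "marsh eel": head "eel", modifier "marsh".
Inside "raven scribe": head "scribe", modifier "raven".
So the structure is [[harbor cedar] [[marsh eel] [raven scribe]]].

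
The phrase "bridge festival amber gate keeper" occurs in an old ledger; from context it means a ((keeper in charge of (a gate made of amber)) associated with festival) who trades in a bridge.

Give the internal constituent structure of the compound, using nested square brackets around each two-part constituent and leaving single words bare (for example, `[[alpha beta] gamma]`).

[bridge [festival [[amber gate] keeper]]]

Whole compound: head "keeper" (specifically "festival amber gate keeper"), modifier "bridge".
"festival amber gate keeper" → head "keeper" (specifically "amber gate keeper"), modifier "festival".
"amber gate keeper" → head "keeper", modifier "amber gate".
"amber gate" → head "gate", modifier "amber".
Putting it together: [bridge [festival [[amber gate] keeper]]].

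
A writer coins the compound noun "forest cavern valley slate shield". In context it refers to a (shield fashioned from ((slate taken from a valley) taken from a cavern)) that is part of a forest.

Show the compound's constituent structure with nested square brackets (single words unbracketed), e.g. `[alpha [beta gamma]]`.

Overall it is a kind of shield (specifically "cavern valley slate shield"); the modifier is "forest".
Inside "cavern valley slate shield": head "shield", modifier "cavern valley slate".
Inside "cavern valley slate": head "slate" (specifically "valley slate"), modifier "cavern".
Inside "valley slate": head "slate", modifier "valley".
Putting it together: [forest [[cavern [valley slate]] shield]].

[forest [[cavern [valley slate]] shield]]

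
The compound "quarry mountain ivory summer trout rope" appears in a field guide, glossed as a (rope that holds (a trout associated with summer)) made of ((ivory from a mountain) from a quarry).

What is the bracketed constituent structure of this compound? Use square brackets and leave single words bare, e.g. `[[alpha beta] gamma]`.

Whole compound: head "rope" (specifically "summer trout rope"), modifier "quarry mountain ivory".
Inside "quarry mountain ivory": head "ivory" (specifically "mountain ivory"), modifier "quarry".
Inside "mountain ivory": head "ivory", modifier "mountain".
Inside "summer trout rope": head "rope", modifier "summer trout".
Inside "summer trout": head "trout", modifier "summer".
Assembled: [[quarry [mountain ivory]] [[summer trout] rope]].

[[quarry [mountain ivory]] [[summer trout] rope]]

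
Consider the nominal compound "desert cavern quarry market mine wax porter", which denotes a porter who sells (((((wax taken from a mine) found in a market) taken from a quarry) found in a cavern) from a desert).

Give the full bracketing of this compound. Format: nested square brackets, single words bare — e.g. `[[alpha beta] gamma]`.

[[desert [cavern [quarry [market [mine wax]]]]] porter]

Overall it is a kind of porter; the modifier is "desert cavern quarry market mine wax".
"desert cavern quarry market mine wax" → head "wax" (specifically "cavern quarry market mine wax"), modifier "desert".
"cavern quarry market mine wax" → head "wax" (specifically "quarry market mine wax"), modifier "cavern".
"quarry market mine wax" → head "wax" (specifically "market mine wax"), modifier "quarry".
"market mine wax" → head "wax" (specifically "mine wax"), modifier "market".
"mine wax" → head "wax", modifier "mine".
Putting it together: [[desert [cavern [quarry [market [mine wax]]]]] porter].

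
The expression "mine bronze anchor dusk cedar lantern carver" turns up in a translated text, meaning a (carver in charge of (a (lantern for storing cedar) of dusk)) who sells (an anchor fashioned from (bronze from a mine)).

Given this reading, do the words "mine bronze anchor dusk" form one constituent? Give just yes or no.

no

The top-level split is [mine bronze anchor] [dusk cedar lantern carver]; the full structure is [[[mine bronze] anchor] [[dusk [cedar lantern]] carver]].
"mine bronze anchor dusk" straddles a constituent boundary, so it is not a single unit.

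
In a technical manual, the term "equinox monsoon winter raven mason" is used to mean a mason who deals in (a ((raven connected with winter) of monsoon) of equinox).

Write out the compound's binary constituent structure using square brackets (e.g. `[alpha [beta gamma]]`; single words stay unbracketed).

[[equinox [monsoon [winter raven]]] mason]

Overall it is a kind of mason; the modifier is "equinox monsoon winter raven".
Within "equinox monsoon winter raven", the head is "raven" (specifically "monsoon winter raven") and the modifier is "equinox".
Within "monsoon winter raven", the head is "raven" (specifically "winter raven") and the modifier is "monsoon".
Within "winter raven", the head is "raven" and the modifier is "winter".
So the structure is [[equinox [monsoon [winter raven]]] mason].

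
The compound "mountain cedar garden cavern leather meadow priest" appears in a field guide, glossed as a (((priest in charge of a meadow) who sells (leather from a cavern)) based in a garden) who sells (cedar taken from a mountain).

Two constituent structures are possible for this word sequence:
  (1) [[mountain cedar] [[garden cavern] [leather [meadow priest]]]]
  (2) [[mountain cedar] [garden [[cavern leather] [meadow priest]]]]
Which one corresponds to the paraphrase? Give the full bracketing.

The paraphrase's head is the "priest" part ("garden cavern leather meadow priest"); its modifier is "mountain cedar".
That top-level split, carried through the inner groups, gives [[mountain cedar] [garden [[cavern leather] [meadow priest]]]].

[[mountain cedar] [garden [[cavern leather] [meadow priest]]]]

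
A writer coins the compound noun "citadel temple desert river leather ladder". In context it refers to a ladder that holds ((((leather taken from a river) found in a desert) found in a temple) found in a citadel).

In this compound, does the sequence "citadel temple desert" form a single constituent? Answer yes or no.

The top-level split is [citadel temple desert river leather] [ladder]; the full structure is [[citadel [temple [desert [river leather]]]] ladder].
"citadel temple desert" straddles a constituent boundary, so it is not a single unit.

no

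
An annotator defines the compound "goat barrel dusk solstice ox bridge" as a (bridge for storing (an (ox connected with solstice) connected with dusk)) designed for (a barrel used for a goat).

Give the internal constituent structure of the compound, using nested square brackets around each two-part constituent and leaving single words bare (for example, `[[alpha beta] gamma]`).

The outermost head in the paraphrase is "bridge" (specifically "dusk solstice ox bridge"), modified by "goat barrel".
Within "goat barrel", the head is "barrel" and the modifier is "goat".
Within "dusk solstice ox bridge", the head is "bridge" and the modifier is "dusk solstice ox".
Within "dusk solstice ox", the head is "ox" (specifically "solstice ox") and the modifier is "dusk".
Within "solstice ox", the head is "ox" and the modifier is "solstice".
So the structure is [[goat barrel] [[dusk [solstice ox]] bridge]].

[[goat barrel] [[dusk [solstice ox]] bridge]]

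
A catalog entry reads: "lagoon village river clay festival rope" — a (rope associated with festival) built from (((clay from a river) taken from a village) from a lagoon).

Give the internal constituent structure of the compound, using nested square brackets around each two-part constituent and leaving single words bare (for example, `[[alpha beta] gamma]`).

At the top level: head "rope" (specifically "festival rope"); modifier "lagoon village river clay".
Within "lagoon village river clay", the head is "clay" (specifically "village river clay") and the modifier is "lagoon".
Within "village river clay", the head is "clay" (specifically "river clay") and the modifier is "village".
Within "river clay", the head is "clay" and the modifier is "river".
Within "festival rope", the head is "rope" and the modifier is "festival".
Putting it together: [[lagoon [village [river clay]]] [festival rope]].

[[lagoon [village [river clay]]] [festival rope]]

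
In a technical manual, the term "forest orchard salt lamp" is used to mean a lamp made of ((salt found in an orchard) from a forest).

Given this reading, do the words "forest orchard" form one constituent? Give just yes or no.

no

The top-level split is [forest orchard salt] [lamp]; the full structure is [[forest [orchard salt]] lamp].
"forest orchard" straddles a constituent boundary, so it is not a single unit.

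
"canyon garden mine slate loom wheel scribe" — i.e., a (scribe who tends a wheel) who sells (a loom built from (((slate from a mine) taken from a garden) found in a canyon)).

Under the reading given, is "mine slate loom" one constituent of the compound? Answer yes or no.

The top-level split is [canyon garden mine slate loom] [wheel scribe]; the full structure is [[[canyon [garden [mine slate]]] loom] [wheel scribe]].
"mine slate loom" straddles a constituent boundary, so it is not a single unit.

no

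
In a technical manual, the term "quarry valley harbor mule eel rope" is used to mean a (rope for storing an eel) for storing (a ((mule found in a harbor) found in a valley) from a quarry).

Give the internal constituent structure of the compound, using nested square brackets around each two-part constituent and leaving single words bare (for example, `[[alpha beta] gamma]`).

The outermost head in the paraphrase is "rope" (specifically "eel rope"), modified by "quarry valley harbor mule".
"quarry valley harbor mule" → head "mule" (specifically "valley harbor mule"), modifier "quarry".
"valley harbor mule" → head "mule" (specifically "harbor mule"), modifier "valley".
"harbor mule" → head "mule", modifier "harbor".
"eel rope" → head "rope", modifier "eel".
Assembled: [[quarry [valley [harbor mule]]] [eel rope]].

[[quarry [valley [harbor mule]]] [eel rope]]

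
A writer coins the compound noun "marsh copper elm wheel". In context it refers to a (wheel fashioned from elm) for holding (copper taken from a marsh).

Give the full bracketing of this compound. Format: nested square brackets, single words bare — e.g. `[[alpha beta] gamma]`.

[[marsh copper] [elm wheel]]

The outermost head in the paraphrase is "wheel" (specifically "elm wheel"), modified by "marsh copper".
"marsh copper" → head "copper", modifier "marsh".
"elm wheel" → head "wheel", modifier "elm".
So the structure is [[marsh copper] [elm wheel]].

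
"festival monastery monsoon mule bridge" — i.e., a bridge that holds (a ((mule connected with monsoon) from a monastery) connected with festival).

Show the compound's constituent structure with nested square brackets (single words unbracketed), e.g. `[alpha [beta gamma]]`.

At the top level: head "bridge"; modifier "festival monastery monsoon mule".
Within "festival monastery monsoon mule", the head is "mule" (specifically "monastery monsoon mule") and the modifier is "festival".
Within "monastery monsoon mule", the head is "mule" (specifically "monsoon mule") and the modifier is "monastery".
Within "monsoon mule", the head is "mule" and the modifier is "monsoon".
Putting it together: [[festival [monastery [monsoon mule]]] bridge].

[[festival [monastery [monsoon mule]]] bridge]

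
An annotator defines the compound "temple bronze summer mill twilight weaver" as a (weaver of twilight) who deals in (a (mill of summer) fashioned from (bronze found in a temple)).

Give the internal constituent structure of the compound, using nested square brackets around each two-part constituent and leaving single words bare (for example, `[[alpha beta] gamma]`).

Whole compound: head "weaver" (specifically "twilight weaver"), modifier "temple bronze summer mill".
Within "temple bronze summer mill", the head is "mill" (specifically "summer mill") and the modifier is "temple bronze".
Within "temple bronze", the head is "bronze" and the modifier is "temple".
Within "summer mill", the head is "mill" and the modifier is "summer".
Within "twilight weaver", the head is "weaver" and the modifier is "twilight".
So the structure is [[[temple bronze] [summer mill]] [twilight weaver]].

[[[temple bronze] [summer mill]] [twilight weaver]]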